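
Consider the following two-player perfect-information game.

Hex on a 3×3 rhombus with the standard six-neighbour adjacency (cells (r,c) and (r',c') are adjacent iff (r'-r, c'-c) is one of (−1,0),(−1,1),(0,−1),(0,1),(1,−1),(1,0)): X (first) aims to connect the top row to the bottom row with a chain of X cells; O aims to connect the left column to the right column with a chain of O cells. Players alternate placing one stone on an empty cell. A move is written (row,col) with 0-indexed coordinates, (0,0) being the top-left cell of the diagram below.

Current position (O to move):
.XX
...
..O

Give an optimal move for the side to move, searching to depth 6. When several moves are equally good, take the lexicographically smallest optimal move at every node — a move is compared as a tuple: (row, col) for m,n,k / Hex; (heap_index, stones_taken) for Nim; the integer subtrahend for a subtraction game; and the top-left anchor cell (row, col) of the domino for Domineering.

[.XX/.../..O] O move#1: (0,0):-1/OXX/.../..O, (1,0):-1/.XX/O../..O, (1,1):+1/.XX/.O./..O*, (1,2):-1/.XX/..O/..O, (2,0):-1/.XX/.../O.O, (2,1):-1/.XX/.../.OO
[.XX/.O./..O] X move#2: (0,0):-1/XXX/.O./..O*, (1,0):-1/.XX/XO./..O, (1,2):-1/.XX/.OX/..O, (2,0):-1/.XX/.O./X.O, (2,1):-1/.XX/.O./.XO
[XXX/.O./..O] O move#3: (1,0):+1/XXX/OO./..O*, (1,2):+1/XXX/.OO/..O, (2,0):+1/XXX/.O./O.O, (2,1):+1/XXX/.O./.OO
[XXX/OO./..O] X move#4: (1,2):-1/XXX/OOX/..O*, (2,0):-1/XXX/OO./X.O, (2,1):-1/XXX/OO./.XO
[XXX/OOX/..O] O move#5: (2,0):-1/XXX/OOX/O.O, (2,1):+1/XXX/OOX/.OO*
[XXX/OOX/.OO] end (terminal -1, X#6); searched .XX/.../..O to 6

O's best at [.XX/.../..O]: (1,1)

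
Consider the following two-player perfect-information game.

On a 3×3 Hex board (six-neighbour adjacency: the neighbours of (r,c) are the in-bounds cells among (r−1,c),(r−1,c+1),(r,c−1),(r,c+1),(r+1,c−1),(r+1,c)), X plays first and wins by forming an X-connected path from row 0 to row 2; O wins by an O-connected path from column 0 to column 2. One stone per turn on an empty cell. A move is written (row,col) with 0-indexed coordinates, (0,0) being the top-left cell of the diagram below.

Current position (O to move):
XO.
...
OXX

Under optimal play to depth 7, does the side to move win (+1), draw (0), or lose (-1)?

value(XO./.../OXX, O) = +1

[XO./.../OXX] O move#1: (0,2):+1/XOO/.../OXX*, (1,0):-1/XO./O../OXX, (1,1):+1/XO./.O./OXX, (1,2):-1/XO./..O/OXX
[XOO/.../OXX] X move#2: (1,0):-1/XOO/X../OXX*, (1,1):-1/XOO/.X./OXX, (1,2):-1/XOO/..X/OXX
[XOO/X../OXX] O move#3: (1,1):+1/XOO/XO./OXX*, (1,2):-1/XOO/X.O/OXX
[XOO/XO./OXX] end (terminal -1, X#4); searched XO./.../OXX to 7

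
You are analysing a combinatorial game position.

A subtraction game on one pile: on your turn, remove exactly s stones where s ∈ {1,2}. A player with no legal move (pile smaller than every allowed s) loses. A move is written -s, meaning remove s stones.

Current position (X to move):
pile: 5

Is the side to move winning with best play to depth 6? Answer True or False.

p1 X@[5]: -1[4]-1 -2[3]+1*
p2 O@[3]: -1[2]-1* -2[1]-1
p3 X@[2]: -1[1]-1 -2[0]+1*
p4 O@[0] terminal -1; root [5] d6

X winning at [5]: True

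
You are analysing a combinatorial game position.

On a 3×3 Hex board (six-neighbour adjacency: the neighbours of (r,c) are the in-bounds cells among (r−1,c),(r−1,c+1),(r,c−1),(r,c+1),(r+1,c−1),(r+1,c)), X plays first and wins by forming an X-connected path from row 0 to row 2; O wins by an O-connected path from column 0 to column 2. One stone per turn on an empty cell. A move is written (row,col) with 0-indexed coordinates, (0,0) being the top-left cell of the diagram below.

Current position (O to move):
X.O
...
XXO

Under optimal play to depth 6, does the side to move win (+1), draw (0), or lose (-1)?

p1 O@[X.O/.../XXO]: (0,1)[XOO/.../XXO]-1 (1,0)[X.O/O../XXO]+1* (1,1)[X.O/.O./XXO]-1 (1,2)[X.O/..O/XXO]-1
p2 X@[X.O/O../XXO]: (0,1)[XXO/O../XXO]-1* (1,1)[X.O/OX./XXO]-1 (1,2)[X.O/O.X/XXO]-1
p3 O@[XXO/O../XXO]: (1,1)[XXO/OO./XXO]+1* (1,2)[XXO/O.O/XXO]-1
p4 X@[XXO/OO./XXO] terminal -1; root [X.O/.../XXO] d6

value(X.O/.../XXO, O) = +1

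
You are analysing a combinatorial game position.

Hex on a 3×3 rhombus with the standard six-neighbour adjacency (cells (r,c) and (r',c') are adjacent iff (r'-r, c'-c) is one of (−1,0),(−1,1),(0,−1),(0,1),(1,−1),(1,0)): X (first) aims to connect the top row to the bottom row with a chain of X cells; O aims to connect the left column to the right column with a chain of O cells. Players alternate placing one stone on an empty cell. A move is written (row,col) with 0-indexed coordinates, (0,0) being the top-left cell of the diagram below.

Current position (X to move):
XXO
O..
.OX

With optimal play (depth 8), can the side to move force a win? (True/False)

p1 X@[XXO/O../.OX]: (1,1)[XXO/OX./.OX]+1* (1,2)[XXO/O.X/.OX]-1 (2,0)[XXO/O../XOX]-1
p2 O@[XXO/OX./.OX]: (1,2)[XXO/OXO/.OX]-1* (2,0)[XXO/OX./OOX]-1
p3 X@[XXO/OXO/.OX]: (2,0)[XXO/OXO/XOX]+1*
p4 O@[XXO/OXO/XOX] terminal -1; root [XXO/O../.OX] d8

X winning at [XXO/O../.OX]: True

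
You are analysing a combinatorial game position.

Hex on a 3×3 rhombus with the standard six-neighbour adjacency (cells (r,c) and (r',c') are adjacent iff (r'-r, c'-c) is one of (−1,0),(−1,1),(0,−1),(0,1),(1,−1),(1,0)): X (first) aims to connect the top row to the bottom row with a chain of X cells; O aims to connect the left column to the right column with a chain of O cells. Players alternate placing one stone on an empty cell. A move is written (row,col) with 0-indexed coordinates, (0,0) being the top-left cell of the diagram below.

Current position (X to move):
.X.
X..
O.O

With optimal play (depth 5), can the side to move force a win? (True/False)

p1 X@[.X./X../O.O]: (0,0)[XX./X../O.O]-1* (0,2)[.XX/X../O.O]-1 (1,1)[.X./XX./O.O]-1 (1,2)[.X./X.X/O.O]-1 (2,1)[.X./X../OXO]-1
p2 O@[XX./X../O.O]: (0,2)[XXO/X../O.O]+1* (1,1)[XX./XO./O.O]+1 (1,2)[XX./X.O/O.O]+1 (2,1)[XX./X../OOO]+1
p3 X@[XXO/X../O.O]: (1,1)[XXO/XX./O.O]-1* (1,2)[XXO/X.X/O.O]-1 (2,1)[XXO/X../OXO]-1
p4 O@[XXO/XX./O.O]: (1,2)[XXO/XXO/O.O]-1 (2,1)[XXO/XX./OOO]+1*
p5 X@[XXO/XX./OOO] terminal -1; root [.X./X../O.O] d5

X winning at [.X./X../O.O]: False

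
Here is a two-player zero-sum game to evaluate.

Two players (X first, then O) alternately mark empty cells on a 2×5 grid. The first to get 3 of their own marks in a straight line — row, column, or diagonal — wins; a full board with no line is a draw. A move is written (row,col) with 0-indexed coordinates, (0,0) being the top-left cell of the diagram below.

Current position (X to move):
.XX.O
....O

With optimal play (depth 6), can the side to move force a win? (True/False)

X winning at [.XX.O/....O]: True

ply 1, X at .XX.O/....O | (0,0)=+1→XXX.O/....O*; (0,3)=+1→.XXXO/....O; (1,0)=+1→.XX.O/X...O; (1,1)=+1→.XX.O/.X..O; (1,2)=+1→.XX.O/..X.O; (1,3)=+1→.XX.O/...XO
ply 2: XXX.O/....O is terminal -1 (O); from .XX.O/....O depth 6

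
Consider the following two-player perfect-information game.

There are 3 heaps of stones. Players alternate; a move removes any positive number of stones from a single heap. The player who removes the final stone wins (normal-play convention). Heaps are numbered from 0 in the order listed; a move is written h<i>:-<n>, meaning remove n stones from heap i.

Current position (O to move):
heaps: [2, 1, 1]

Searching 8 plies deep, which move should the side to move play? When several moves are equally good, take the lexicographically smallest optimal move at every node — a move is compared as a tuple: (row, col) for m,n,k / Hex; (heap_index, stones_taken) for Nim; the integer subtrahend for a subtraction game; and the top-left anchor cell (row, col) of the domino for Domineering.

O's best at [(2,1,1)]: h0:-2

[(2,1,1)] O move#1: h0:-1:-1/(1,1,1), h0:-2:+1/(0,1,1)*, h1:-1:-1/(2,0,1), h2:-1:-1/(2,1,0)
[(0,1,1)] X move#2: h1:-1:-1/(0,0,1)*, h2:-1:-1/(0,1,0)
[(0,0,1)] O move#3: h2:-1:+1/(0,0,0)*
[(0,0,0)] end (terminal -1, X#4); searched (2,1,1) to 8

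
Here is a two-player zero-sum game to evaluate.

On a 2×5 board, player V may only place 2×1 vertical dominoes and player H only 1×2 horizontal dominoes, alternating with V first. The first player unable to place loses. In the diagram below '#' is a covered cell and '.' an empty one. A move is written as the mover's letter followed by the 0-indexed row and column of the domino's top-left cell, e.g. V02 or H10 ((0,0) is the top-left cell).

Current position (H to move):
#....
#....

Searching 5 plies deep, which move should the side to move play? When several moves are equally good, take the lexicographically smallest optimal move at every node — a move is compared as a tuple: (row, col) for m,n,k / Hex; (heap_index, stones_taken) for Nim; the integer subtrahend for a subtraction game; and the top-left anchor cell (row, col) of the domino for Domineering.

H's best at [#..../#....]: H02

ply 1, H at #..../#.... | H01=-1→###../#....; H02=+1→#.##./#....*; H03=-1→#..##/#....; H11=-1→#..../###..; H12=+1→#..../#.##.; H13=-1→#..../#..##
ply 2, V at #.##./#.... | V01=-1→####./##...*; V04=-1→#.###/#...#
ply 3, H at ####./##... | H12=-1→####./####.; H13=+1→####./##.##*
ply 4: ####./##.## is terminal -1 (V); from #..../#.... depth 5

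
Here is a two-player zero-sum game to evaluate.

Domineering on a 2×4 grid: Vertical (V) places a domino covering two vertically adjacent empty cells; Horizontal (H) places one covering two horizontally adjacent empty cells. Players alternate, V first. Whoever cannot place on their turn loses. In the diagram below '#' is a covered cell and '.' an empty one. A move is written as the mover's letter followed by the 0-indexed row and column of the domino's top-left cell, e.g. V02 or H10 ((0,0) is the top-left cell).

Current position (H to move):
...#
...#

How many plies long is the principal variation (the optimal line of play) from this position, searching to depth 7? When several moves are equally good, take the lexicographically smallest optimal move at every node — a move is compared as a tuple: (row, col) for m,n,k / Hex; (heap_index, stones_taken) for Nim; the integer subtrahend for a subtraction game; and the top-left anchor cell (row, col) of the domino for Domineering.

ply 1, H at ...#/...# | H00=+1→##.#/...#*; H01=+1→.###/...#; H10=+1→...#/##.#; H11=+1→...#/.###
ply 2, V at ##.#/...# | V02=-1→####/..##*
ply 3, H at ####/..## | H10=+1→####/####*
ply 4: ####/#### is terminal -1 (V); from ...#/...# depth 7

PV length from [...#/...#]: 3 plies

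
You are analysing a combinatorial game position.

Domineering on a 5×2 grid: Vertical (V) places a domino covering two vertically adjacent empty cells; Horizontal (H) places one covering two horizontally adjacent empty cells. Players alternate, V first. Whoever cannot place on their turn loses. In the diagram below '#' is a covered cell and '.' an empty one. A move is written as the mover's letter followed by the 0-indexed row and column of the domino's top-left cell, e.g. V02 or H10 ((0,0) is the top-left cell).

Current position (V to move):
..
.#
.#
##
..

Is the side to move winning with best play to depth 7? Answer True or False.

[../.#/.#/##/..] V move#1: V00:-1/#./##/.#/##/..*, V10:-1/../##/##/##/..
[#./##/.#/##/..] H move#2: H40:+1/#./##/.#/##/##*
[#./##/.#/##/##] end (terminal -1, V#3); searched ../.#/.#/##/.. to 7

V winning at [../.#/.#/##/..]: False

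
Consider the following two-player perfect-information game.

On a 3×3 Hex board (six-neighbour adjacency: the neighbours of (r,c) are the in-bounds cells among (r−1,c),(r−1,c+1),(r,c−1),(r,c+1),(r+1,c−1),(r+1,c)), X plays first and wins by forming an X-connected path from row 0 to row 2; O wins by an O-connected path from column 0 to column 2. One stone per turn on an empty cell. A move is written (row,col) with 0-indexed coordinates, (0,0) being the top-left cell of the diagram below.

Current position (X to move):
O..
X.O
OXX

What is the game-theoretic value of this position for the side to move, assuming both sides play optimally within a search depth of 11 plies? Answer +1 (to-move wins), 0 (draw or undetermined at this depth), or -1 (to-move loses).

value(O../X.O/OXX, X) = +1

ply 1, X at O../X.O/OXX | (0,1)=-1→OX./X.O/OXX; (0,2)=-1→O.X/X.O/OXX; (1,1)=+1→O../XXO/OXX*
ply 2, O at O../XXO/OXX | (0,1)=-1→OO./XXO/OXX*; (0,2)=-1→O.O/XXO/OXX
ply 3, X at OO./XXO/OXX | (0,2)=+1→OOX/XXO/OXX*
ply 4: OOX/XXO/OXX is terminal -1 (O); from O../X.O/OXX depth 11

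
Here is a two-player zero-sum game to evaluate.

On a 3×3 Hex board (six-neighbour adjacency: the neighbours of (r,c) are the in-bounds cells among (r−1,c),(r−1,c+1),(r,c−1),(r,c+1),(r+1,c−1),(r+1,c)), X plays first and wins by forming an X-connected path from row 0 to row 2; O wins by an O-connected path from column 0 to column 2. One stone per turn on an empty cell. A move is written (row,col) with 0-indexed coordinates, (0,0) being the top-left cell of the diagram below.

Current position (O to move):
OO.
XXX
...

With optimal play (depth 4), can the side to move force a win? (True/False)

ply 1, O at OO./XXX/... | (0,2)=+1→OOO/XXX/...*; (2,0)=-1→OO./XXX/O..; (2,1)=-1→OO./XXX/.O.; (2,2)=-1→OO./XXX/..O
ply 2: OOO/XXX/... is terminal -1 (X); from OO./XXX/... depth 4

O winning at [OO./XXX/...]: True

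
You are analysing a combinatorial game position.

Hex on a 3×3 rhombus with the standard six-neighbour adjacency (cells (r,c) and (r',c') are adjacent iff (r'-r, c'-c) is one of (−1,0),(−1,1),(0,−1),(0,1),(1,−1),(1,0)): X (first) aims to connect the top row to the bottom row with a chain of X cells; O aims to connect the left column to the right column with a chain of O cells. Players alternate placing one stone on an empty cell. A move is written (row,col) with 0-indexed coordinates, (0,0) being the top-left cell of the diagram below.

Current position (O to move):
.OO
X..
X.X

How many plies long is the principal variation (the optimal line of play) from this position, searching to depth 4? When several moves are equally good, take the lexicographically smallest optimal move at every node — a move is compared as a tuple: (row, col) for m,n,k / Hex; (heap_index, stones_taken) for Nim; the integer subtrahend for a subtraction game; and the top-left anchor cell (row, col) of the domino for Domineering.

ply 1, O at .OO/X../X.X | (0,0)=+1→OOO/X../X.X*; (1,1)=-1→.OO/XO./X.X; (1,2)=-1→.OO/X.O/X.X; (2,1)=-1→.OO/X../XOX
ply 2: OOO/X../X.X is terminal -1 (X); from .OO/X../X.X depth 4

PV length from [.OO/X../X.X]: 1 ply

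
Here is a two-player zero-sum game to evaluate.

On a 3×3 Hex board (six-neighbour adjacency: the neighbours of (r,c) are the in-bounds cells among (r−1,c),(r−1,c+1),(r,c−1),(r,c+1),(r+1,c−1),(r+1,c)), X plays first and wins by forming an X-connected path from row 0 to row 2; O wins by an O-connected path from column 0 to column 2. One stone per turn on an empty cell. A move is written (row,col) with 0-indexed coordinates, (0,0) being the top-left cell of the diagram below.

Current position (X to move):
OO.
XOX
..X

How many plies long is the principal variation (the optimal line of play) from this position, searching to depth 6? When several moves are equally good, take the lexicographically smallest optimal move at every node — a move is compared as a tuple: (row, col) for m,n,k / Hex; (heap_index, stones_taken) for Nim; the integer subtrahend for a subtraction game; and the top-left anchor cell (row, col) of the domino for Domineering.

PV length from [OO./XOX/..X]: 1 ply

[OO./XOX/..X] X move#1: (0,2):+1/OOX/XOX/..X*, (2,0):-1/OO./XOX/X.X, (2,1):-1/OO./XOX/.XX
[OOX/XOX/..X] end (terminal -1, O#2); searched OO./XOX/..X to 6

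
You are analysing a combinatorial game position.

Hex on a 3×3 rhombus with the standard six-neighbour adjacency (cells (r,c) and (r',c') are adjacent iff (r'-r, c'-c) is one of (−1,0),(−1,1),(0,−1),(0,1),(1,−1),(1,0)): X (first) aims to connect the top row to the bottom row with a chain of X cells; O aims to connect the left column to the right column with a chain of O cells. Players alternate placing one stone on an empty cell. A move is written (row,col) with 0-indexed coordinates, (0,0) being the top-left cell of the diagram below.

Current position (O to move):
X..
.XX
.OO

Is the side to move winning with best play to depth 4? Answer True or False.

ply 1, O at X../.XX/.OO | (0,1)=-1→XO./.XX/.OO; (0,2)=-1→X.O/.XX/.OO; (1,0)=-1→X../OXX/.OO; (2,0)=+1→X../.XX/OOO*
ply 2: X../.XX/OOO is terminal -1 (X); from X../.XX/.OO depth 4

O winning at [X../.XX/.OO]: True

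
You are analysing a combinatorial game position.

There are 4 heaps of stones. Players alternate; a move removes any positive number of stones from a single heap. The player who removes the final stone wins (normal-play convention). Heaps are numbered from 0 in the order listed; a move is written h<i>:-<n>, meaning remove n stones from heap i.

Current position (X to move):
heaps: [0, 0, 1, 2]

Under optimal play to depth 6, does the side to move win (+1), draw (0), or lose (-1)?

value((0,0,1,2), X) = +1

[(0,0,1,2)] X move#1: h2:-1:-1/(0,0,0,2), h3:-1:+1/(0,0,1,1)*, h3:-2:-1/(0,0,1,0)
[(0,0,1,1)] O move#2: h2:-1:-1/(0,0,0,1)*, h3:-1:-1/(0,0,1,0)
[(0,0,0,1)] X move#3: h3:-1:+1/(0,0,0,0)*
[(0,0,0,0)] end (terminal -1, O#4); searched (0,0,1,2) to 6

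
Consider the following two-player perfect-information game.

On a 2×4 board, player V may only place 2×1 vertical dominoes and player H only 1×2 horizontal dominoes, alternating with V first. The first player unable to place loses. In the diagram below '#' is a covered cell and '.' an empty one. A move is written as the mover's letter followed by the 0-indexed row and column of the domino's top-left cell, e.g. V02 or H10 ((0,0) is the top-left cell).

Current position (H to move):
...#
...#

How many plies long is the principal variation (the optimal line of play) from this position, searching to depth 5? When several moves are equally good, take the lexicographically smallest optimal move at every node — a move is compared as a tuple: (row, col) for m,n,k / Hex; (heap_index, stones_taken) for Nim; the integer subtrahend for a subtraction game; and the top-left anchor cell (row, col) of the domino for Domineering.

ply 1, H at ...#/...# | H00=+1→##.#/...#*; H01=+1→.###/...#; H10=+1→...#/##.#; H11=+1→...#/.###
ply 2, V at ##.#/...# | V02=-1→####/..##*
ply 3, H at ####/..## | H10=+1→####/####*
ply 4: ####/#### is terminal -1 (V); from ...#/...# depth 5

PV length from [...#/...#]: 3 plies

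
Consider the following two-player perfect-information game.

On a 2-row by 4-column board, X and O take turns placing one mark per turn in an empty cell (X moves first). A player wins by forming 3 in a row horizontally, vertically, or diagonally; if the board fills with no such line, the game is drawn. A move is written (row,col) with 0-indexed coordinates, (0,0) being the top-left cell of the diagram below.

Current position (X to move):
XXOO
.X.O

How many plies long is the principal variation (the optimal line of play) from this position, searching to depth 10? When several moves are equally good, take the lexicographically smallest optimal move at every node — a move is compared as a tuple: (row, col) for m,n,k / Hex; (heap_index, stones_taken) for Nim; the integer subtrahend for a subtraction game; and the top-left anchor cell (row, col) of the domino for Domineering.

[XXOO/.X.O] X move#1: (1,0):+0/XXOO/XX.O*, (1,2):+0/XXOO/.XXO
[XXOO/XX.O] O move#2: (1,2):+0/XXOO/XXOO*
[XXOO/XXOO] end (terminal +0, X#3); searched XXOO/.X.O to 10

PV length from [XXOO/.X.O]: 2 plies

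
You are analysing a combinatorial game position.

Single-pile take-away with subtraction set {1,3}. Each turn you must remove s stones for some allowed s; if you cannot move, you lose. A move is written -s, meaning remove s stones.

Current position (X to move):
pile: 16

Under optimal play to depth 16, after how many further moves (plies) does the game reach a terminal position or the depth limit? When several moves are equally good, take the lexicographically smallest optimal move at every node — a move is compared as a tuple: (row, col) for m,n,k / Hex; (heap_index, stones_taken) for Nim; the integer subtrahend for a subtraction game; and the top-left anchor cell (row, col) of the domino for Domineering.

ply 1, X at 16 | -1=-1→15*; -3=-1→13
ply 2, O at 15 | -1=+1→14*; -3=+1→12
ply 3, X at 14 | -1=-1→13*; -3=-1→11
ply 4, O at 13 | -1=+1→12*; -3=+1→10
ply 5, X at 12 | -1=-1→11*; -3=-1→9
ply 6, O at 11 | -1=+1→10*; -3=+1→8
ply 7, X at 10 | -1=-1→9*; -3=-1→7
ply 8, O at 9 | -1=+1→8*; -3=+1→6
ply 9, X at 8 | -1=-1→7*; -3=-1→5
ply 10, O at 7 | -1=+1→6*; -3=+1→4
ply 11, X at 6 | -1=-1→5*; -3=-1→3
ply 12, O at 5 | -1=+1→4*; -3=+1→2
ply 13, X at 4 | -1=-1→3*; -3=-1→1
ply 14, O at 3 | -1=+1→2*; -3=+1→0
ply 15, X at 2 | -1=-1→1*
ply 16, O at 1 | -1=+1→0*
ply 17: 0 is terminal -1 (X); from 16 depth 16

PV length from [16]: 16 plies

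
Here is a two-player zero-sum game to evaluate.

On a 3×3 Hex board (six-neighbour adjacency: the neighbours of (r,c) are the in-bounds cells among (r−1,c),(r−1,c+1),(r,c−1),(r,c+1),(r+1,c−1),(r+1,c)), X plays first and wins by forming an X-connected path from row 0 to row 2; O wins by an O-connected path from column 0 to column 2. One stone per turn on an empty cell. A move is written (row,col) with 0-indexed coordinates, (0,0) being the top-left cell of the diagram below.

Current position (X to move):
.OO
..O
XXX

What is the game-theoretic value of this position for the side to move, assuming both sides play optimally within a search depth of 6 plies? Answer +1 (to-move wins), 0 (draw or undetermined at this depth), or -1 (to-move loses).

ply 1, X at .OO/..O/XXX | (0,0)=-1→XOO/..O/XXX*; (1,0)=-1→.OO/X.O/XXX; (1,1)=-1→.OO/.XO/XXX
ply 2, O at XOO/..O/XXX | (1,0)=+1→XOO/O.O/XXX*; (1,1)=-1→XOO/.OO/XXX
ply 3: XOO/O.O/XXX is terminal -1 (X); from .OO/..O/XXX depth 6

value(.OO/..O/XXX, X) = -1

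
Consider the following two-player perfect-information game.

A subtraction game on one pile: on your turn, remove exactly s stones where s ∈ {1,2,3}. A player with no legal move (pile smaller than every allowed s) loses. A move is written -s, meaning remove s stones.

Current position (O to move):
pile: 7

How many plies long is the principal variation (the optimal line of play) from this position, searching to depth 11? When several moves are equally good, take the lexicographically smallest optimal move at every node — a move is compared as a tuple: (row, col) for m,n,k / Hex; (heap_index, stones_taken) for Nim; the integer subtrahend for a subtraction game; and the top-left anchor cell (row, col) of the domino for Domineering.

p1 O@[7]: -1[6]-1 -2[5]-1 -3[4]+1*
p2 X@[4]: -1[3]-1* -2[2]-1 -3[1]-1
p3 O@[3]: -1[2]-1 -2[1]-1 -3[0]+1*
p4 X@[0] terminal -1; root [7] d11

PV length from [7]: 3 plies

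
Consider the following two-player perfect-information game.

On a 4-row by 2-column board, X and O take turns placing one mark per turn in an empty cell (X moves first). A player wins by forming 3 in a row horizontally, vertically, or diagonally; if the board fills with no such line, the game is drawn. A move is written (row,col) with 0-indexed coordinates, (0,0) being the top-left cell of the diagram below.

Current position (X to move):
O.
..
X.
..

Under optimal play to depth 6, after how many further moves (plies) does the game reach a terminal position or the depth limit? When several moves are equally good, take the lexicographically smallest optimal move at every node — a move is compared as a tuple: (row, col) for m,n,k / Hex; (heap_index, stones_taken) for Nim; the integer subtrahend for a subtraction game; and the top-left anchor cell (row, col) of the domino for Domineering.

p1 X@[O./../X./..]: (0,1)[OX/../X./..]+0* (1,0)[O./X./X./..]+0 (1,1)[O./.X/X./..]+0 (2,1)[O./../XX/..]+0 (3,0)[O./../X./X.]+0 (3,1)[O./../X./.X]+0
p2 O@[OX/../X./..]: (1,0)[OX/O./X./..]+0* (1,1)[OX/.O/X./..]+0 (2,1)[OX/../XO/..]+0 (3,0)[OX/../X./O.]+0 (3,1)[OX/../X./.O]+0
p3 X@[OX/O./X./..]: (1,1)[OX/OX/X./..]+0* (2,1)[OX/O./XX/..]+0 (3,0)[OX/O./X./X.]+0 (3,1)[OX/O./X./.X]+0
p4 O@[OX/OX/X./..]: (2,1)[OX/OX/XO/..]+0* (3,0)[OX/OX/X./O.]-1 (3,1)[OX/OX/X./.O]-1
p5 X@[OX/OX/XO/..]: (3,0)[OX/OX/XO/X.]+0* (3,1)[OX/OX/XO/.X]+0
p6 O@[OX/OX/XO/X.]: (3,1)[OX/OX/XO/XO]+0*
p7 X@[OX/OX/XO/XO] terminal +0; root [O./../X./..] d6

PV length from [O./../X./..]: 6 plies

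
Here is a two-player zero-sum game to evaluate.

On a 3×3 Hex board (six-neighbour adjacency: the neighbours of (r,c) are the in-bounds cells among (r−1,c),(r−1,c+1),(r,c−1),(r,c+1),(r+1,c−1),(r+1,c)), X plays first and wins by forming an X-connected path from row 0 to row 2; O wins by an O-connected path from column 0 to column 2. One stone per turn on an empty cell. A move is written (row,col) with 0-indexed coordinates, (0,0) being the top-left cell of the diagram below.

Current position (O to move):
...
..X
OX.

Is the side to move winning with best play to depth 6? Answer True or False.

O winning at [.../..X/OX.]: True

[.../..X/OX.] O move#1: (0,0):-1/O../..X/OX., (0,1):-1/.O./..X/OX., (0,2):+1/..O/..X/OX.*, (1,0):-1/.../O.X/OX., (1,1):-1/.../.OX/OX., (2,2):-1/.../..X/OXO
[..O/..X/OX.] X move#2: (0,0):-1/X.O/..X/OX.*, (0,1):-1/.XO/..X/OX., (1,0):-1/..O/X.X/OX., (1,1):-1/..O/.XX/OX., (2,2):-1/..O/..X/OXX
[X.O/..X/OX.] O move#3: (0,1):+1/XOO/..X/OX.*, (1,0):+1/X.O/O.X/OX., (1,1):+1/X.O/.OX/OX., (2,2):-1/X.O/..X/OXO
[XOO/..X/OX.] X move#4: (1,0):-1/XOO/X.X/OX.*, (1,1):-1/XOO/.XX/OX., (2,2):-1/XOO/..X/OXX
[XOO/X.X/OX.] O move#5: (1,1):+1/XOO/XOX/OX.*, (2,2):-1/XOO/X.X/OXO
[XOO/XOX/OX.] end (terminal -1, X#6); searched .../..X/OX. to 6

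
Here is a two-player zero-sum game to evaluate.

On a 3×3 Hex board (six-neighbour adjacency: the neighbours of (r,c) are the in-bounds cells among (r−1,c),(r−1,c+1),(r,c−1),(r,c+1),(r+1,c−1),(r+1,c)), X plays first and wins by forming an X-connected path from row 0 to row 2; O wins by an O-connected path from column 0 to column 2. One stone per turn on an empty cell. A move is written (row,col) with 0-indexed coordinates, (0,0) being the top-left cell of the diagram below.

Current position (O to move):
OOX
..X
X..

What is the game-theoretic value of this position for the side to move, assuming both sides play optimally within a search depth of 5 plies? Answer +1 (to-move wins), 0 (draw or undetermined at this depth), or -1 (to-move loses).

ply 1, O at OOX/..X/X.. | (1,0)=-1→OOX/O.X/X..*; (1,1)=-1→OOX/.OX/X..; (2,1)=-1→OOX/..X/XO.; (2,2)=-1→OOX/..X/X.O
ply 2, X at OOX/O.X/X.. | (1,1)=+1→OOX/OXX/X..*; (2,1)=+1→OOX/O.X/XX.; (2,2)=+1→OOX/O.X/X.X
ply 3: OOX/OXX/X.. is terminal -1 (O); from OOX/..X/X.. depth 5

value(OOX/..X/X.., O) = -1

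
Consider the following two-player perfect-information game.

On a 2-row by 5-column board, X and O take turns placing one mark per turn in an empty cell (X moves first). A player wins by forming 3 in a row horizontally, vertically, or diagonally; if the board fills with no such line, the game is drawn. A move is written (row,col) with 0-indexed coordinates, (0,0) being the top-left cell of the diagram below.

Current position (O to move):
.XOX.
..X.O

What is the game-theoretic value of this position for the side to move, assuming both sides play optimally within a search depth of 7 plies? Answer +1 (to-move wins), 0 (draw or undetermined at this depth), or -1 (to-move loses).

value(.XOX./..X.O, O) = 0

p1 O@[.XOX./..X.O]: (0,0)[OXOX./..X.O]-1 (0,4)[.XOXO/..X.O]-1 (1,0)[.XOX./O.X.O]+0* (1,1)[.XOX./.OX.O]+0 (1,3)[.XOX./..XOO]+0
p2 X@[.XOX./O.X.O]: (0,0)[XXOX./O.X.O]+0* (0,4)[.XOXX/O.X.O]+0 (1,1)[.XOX./OXX.O]+0 (1,3)[.XOX./O.XXO]+0
p3 O@[XXOX./O.X.O]: (0,4)[XXOXO/O.X.O]+0* (1,1)[XXOX./OOX.O]+0 (1,3)[XXOX./O.XOO]+0
p4 X@[XXOXO/O.X.O]: (1,1)[XXOXO/OXX.O]+0* (1,3)[XXOXO/O.XXO]+0
p5 O@[XXOXO/OXX.O]: (1,3)[XXOXO/OXXOO]+0*
p6 X@[XXOXO/OXXOO] terminal +0; root [.XOX./..X.O] d7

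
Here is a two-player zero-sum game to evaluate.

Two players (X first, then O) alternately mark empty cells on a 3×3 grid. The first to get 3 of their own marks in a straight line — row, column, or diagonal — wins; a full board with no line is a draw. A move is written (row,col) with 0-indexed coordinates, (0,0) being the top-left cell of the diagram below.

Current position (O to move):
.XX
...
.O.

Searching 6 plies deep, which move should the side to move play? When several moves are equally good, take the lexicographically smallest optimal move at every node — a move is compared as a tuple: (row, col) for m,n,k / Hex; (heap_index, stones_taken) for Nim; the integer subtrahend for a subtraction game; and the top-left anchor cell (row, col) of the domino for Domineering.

O's best at [.XX/.../.O.]: (0,0)

ply 1, O at .XX/.../.O. | (0,0)=+0→OXX/.../.O.*; (1,0)=-1→.XX/O../.O.; (1,1)=-1→.XX/.O./.O.; (1,2)=-1→.XX/..O/.O.; (2,0)=-1→.XX/.../OO.; (2,2)=-1→.XX/.../.OO
ply 2, X at OXX/.../.O. | (1,0)=-1→OXX/X../.O.; (1,1)=-1→OXX/.X./.O.; (1,2)=-1→OXX/..X/.O.; (2,0)=+0→OXX/.../XO.*; (2,2)=+0→OXX/.../.OX
ply 3, O at OXX/.../XO. | (1,0)=-1→OXX/O../XO.; (1,1)=+0→OXX/.O./XO.*; (1,2)=-1→OXX/..O/XO.; (2,2)=-1→OXX/.../XOO
ply 4, X at OXX/.O./XO. | (1,0)=-1→OXX/XO./XO.; (1,2)=-1→OXX/.OX/XO.; (2,2)=+0→OXX/.O./XOX*
ply 5, O at OXX/.O./XOX | (1,0)=-1→OXX/OO./XOX; (1,2)=+0→OXX/.OO/XOX*
ply 6, X at OXX/.OO/XOX | (1,0)=+0→OXX/XOO/XOX*
ply 7: OXX/XOO/XOX is terminal +0 (O); from .XX/.../.O. depth 6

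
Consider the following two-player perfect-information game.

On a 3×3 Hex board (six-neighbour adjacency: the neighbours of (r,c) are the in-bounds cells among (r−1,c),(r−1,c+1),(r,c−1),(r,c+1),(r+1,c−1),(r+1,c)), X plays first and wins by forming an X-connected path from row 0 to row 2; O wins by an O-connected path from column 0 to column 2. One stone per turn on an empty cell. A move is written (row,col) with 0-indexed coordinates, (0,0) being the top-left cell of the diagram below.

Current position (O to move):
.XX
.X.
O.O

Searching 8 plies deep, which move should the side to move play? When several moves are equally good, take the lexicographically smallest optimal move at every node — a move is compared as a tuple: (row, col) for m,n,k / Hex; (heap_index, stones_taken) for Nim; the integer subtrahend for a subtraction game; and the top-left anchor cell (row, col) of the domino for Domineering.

[.XX/.X./O.O] O move#1: (0,0):-1/OXX/.X./O.O, (1,0):-1/.XX/OX./O.O, (1,2):-1/.XX/.XO/O.O, (2,1):+1/.XX/.X./OOO*
[.XX/.X./OOO] end (terminal -1, X#2); searched .XX/.X./O.O to 8

O's best at [.XX/.X./O.O]: (2,1)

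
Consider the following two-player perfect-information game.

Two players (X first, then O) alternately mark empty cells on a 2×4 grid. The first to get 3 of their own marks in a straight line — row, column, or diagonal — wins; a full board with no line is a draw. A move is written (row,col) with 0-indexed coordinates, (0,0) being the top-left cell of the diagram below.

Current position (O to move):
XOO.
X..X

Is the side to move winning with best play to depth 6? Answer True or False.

[XOO./X..X] O move#1: (0,3):+1/XOOO/X..X*, (1,1):+0/XOO./XO.X, (1,2):+0/XOO./X.OX
[XOOO/X..X] end (terminal -1, X#2); searched XOO./X..X to 6

O winning at [XOO./X..X]: True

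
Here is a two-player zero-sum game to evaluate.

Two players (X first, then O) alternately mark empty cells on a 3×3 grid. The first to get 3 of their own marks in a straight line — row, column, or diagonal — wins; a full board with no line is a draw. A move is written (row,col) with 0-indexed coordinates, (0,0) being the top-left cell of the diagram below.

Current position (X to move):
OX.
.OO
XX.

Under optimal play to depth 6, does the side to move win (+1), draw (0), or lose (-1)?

ply 1, X at OX./.OO/XX. | (0,2)=-1→OXX/.OO/XX.; (1,0)=-1→OX./XOO/XX.; (2,2)=+1→OX./.OO/XXX*
ply 2: OX./.OO/XXX is terminal -1 (O); from OX./.OO/XX. depth 6

value(OX./.OO/XX., X) = +1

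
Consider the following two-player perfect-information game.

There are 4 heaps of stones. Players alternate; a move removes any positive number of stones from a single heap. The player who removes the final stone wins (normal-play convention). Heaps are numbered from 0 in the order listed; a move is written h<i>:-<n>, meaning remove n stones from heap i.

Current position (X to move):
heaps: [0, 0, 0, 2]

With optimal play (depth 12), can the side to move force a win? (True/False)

X winning at [(0,0,0,2)]: True

ply 1, X at (0,0,0,2) | h3:-1=-1→(0,0,0,1); h3:-2=+1→(0,0,0,0)*
ply 2: (0,0,0,0) is terminal -1 (O); from (0,0,0,2) depth 12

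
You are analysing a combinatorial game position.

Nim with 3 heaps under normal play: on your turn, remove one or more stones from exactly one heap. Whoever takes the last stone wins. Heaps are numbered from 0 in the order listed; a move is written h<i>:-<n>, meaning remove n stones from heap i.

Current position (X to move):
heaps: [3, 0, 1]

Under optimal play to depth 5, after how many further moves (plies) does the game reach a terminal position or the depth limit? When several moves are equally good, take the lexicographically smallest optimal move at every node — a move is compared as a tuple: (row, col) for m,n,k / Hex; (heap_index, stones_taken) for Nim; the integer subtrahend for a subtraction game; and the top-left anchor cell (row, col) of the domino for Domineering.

PV length from [(3,0,1)]: 3 plies

ply 1, X at (3,0,1) | h0:-1=-1→(2,0,1); h0:-2=+1→(1,0,1)*; h0:-3=-1→(0,0,1); h2:-1=-1→(3,0,0)
ply 2, O at (1,0,1) | h0:-1=-1→(0,0,1)*; h2:-1=-1→(1,0,0)
ply 3, X at (0,0,1) | h2:-1=+1→(0,0,0)*
ply 4: (0,0,0) is terminal -1 (O); from (3,0,1) depth 5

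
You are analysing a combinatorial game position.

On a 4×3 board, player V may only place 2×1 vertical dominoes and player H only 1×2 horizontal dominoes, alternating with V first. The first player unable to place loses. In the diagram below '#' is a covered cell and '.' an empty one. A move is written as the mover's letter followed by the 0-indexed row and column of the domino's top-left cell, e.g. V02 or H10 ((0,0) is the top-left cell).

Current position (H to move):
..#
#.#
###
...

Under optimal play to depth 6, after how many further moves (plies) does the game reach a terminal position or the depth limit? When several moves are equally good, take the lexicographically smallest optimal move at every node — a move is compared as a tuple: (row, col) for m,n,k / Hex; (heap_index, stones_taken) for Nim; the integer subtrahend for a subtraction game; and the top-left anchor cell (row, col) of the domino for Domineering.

ply 1, H at ..#/#.#/###/... | H00=+1→###/#.#/###/...*; H30=-1→..#/#.#/###/##.; H31=-1→..#/#.#/###/.##
ply 2: ###/#.#/###/... is terminal -1 (V); from ..#/#.#/###/... depth 6

PV length from [..#/#.#/###/...]: 1 ply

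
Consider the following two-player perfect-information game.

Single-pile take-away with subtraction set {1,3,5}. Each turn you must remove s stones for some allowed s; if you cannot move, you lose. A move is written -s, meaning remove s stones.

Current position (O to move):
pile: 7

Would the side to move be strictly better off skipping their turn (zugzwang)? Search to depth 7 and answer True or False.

zugzwang(7, O) = False

p1 O@[7]: -1[6]+1* -3[4]+1 -5[2]+1
p2 X@[6]: -1[5]-1* -3[3]-1 -5[1]-1
p3 O@[5]: -1[4]+1* -3[2]+1 -5[0]+1
p4 X@[4]: -1[3]-1* -3[1]-1
p5 O@[3]: -1[2]+1* -3[0]+1
p6 X@[2]: -1[1]-1*
p7 O@[1]: -1[0]+1*
p8 X@[0] terminal -1; root [7] d7
if O skipped the turn, X would face:
~ p1 X@[7]: -1[6]+1* -3[4]+1 -5[2]+1
~ p2 O@[6]: -1[5]-1* -3[3]-1 -5[1]-1
~ p3 X@[5]: -1[4]+1* -3[2]+1 -5[0]+1
~ p4 O@[4]: -1[3]-1* -3[1]-1
~ p5 X@[3]: -1[2]+1* -3[0]+1
~ p6 O@[2]: -1[1]-1*
~ p7 X@[1]: -1[0]+1*
~ p8 O@[0] terminal -1; root [7] d7
compare (O): move=+1 vs pass=-1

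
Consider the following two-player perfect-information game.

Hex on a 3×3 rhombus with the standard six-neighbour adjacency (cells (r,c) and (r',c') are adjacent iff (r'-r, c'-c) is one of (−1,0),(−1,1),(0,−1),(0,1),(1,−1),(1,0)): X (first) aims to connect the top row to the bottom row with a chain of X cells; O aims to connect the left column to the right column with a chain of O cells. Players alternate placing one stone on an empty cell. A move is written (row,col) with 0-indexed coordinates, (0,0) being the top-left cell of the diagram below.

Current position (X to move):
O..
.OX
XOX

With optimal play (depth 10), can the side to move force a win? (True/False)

X winning at [O../.OX/XOX]: True

[O../.OX/XOX] X move#1: (0,1):+1/OX./.OX/XOX*, (0,2):+1/O.X/.OX/XOX, (1,0):+1/O../XOX/XOX
[OX./.OX/XOX] O move#2: (0,2):-1/OXO/.OX/XOX*, (1,0):-1/OX./OOX/XOX
[OXO/.OX/XOX] X move#3: (1,0):+1/OXO/XOX/XOX*
[OXO/XOX/XOX] end (terminal -1, O#4); searched O../.OX/XOX to 10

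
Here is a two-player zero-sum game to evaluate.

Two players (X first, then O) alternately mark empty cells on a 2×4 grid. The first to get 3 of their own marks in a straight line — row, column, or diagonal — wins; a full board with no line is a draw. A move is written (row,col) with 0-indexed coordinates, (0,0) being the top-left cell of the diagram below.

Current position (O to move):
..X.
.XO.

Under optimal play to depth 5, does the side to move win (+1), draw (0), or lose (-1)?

p1 O@[..X./.XO.]: (0,0)[O.X./.XO.]+0* (0,1)[.OX./.XO.]+0 (0,3)[..XO/.XO.]+0 (1,0)[..X./OXO.]-1 (1,3)[..X./.XOO]-1
p2 X@[O.X./.XO.]: (0,1)[OXX./.XO.]+0* (0,3)[O.XX/.XO.]+0 (1,0)[O.X./XXO.]+0 (1,3)[O.X./.XOX]+0
p3 O@[OXX./.XO.]: (0,3)[OXXO/.XO.]+0* (1,0)[OXX./OXO.]-1 (1,3)[OXX./.XOO]-1
p4 X@[OXXO/.XO.]: (1,0)[OXXO/XXO.]+0* (1,3)[OXXO/.XOX]+0
p5 O@[OXXO/XXO.]: (1,3)[OXXO/XXOO]+0*
p6 X@[OXXO/XXOO] terminal +0; root [..X./.XO.] d5

value(..X./.XO., O) = 0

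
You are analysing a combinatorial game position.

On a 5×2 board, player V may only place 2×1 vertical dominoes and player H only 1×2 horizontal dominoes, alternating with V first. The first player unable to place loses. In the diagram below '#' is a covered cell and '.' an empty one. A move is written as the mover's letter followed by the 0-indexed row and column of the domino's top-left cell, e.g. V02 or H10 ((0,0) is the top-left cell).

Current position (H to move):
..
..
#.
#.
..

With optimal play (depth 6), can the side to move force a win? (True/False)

H winning at [../../#./#./..]: True

p1 H@[../../#./#./..]: H00[##/../#./#./..]+1* H10[../##/#./#./..]+1 H40[../../#./#./##]-1
p2 V@[##/../#./#./..]: V11[##/.#/##/#./..]-1* V21[##/../##/##/..]-1 V31[##/../#./##/.#]-1
p3 H@[##/.#/##/#./..]: H40[##/.#/##/#./##]+1*
p4 V@[##/.#/##/#./##] terminal -1; root [../../#./#./..] d6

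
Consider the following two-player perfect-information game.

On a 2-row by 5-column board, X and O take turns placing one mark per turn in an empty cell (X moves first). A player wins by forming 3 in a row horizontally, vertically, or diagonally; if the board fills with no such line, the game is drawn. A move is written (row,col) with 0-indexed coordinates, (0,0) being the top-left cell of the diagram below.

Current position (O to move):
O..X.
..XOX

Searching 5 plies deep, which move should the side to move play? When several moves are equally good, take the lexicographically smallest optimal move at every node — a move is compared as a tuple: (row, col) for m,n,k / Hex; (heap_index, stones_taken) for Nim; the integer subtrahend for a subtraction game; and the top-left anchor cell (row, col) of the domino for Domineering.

ply 1, O at O..X./..XOX | (0,1)=+0→OO.X./..XOX*; (0,2)=+0→O.OX./..XOX; (0,4)=+0→O..XO/..XOX; (1,0)=-1→O..X./O.XOX; (1,1)=-1→O..X./.OXOX
ply 2, X at OO.X./..XOX | (0,2)=+0→OOXX./..XOX*; (0,4)=-1→OO.XX/..XOX; (1,0)=-1→OO.X./X.XOX; (1,1)=-1→OO.X./.XXOX
ply 3, O at OOXX./..XOX | (0,4)=+0→OOXXO/..XOX*; (1,0)=-1→OOXX./O.XOX; (1,1)=-1→OOXX./.OXOX
ply 4, X at OOXXO/..XOX | (1,0)=+0→OOXXO/X.XOX*; (1,1)=+0→OOXXO/.XXOX
ply 5, O at OOXXO/X.XOX | (1,1)=+0→OOXXO/XOXOX*
ply 6: OOXXO/XOXOX is terminal +0 (X); from O..X./..XOX depth 5

O's best at [O..X./..XOX]: (0,1)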